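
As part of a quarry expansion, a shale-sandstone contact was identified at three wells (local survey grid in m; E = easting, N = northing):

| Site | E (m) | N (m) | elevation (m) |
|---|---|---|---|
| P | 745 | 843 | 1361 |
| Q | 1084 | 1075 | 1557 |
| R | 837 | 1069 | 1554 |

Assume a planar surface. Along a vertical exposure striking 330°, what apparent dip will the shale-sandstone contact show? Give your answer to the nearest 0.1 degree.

36.8°

Let the plane be z = a·E + b·N + c.
Q−P: 339a + 232b = 196;  R−P: 92a + 226b = 193.
Solving gives a = −0.00868, b = 0.85752.
Unit vector along 330° is (sin 330°, cos 330°) = (-0.5000, 0.8660).
Slope in that direction = a·(-0.5000) + b·(0.8660) = 0.74697.
Apparent dip = arctan|0.74697| = 36.8° (true dip is 40.6°, so apparent ≤ true as expected).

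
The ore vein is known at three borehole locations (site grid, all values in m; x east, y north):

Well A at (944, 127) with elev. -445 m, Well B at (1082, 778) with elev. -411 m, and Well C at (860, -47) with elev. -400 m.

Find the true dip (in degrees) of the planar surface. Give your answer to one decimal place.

49.8°

Two edge vectors: Well A→Well B = (138, 651, 34), Well A→Well C = (-84, -174, 45).
Normal n = (Well A→Well B) × (Well A→Well C) = (35211, -9066, 30672).
So ∂z/∂x = −n_x/n_z = −1.14799 and ∂z/∂y = −n_y/n_z = 0.29558.
Gradient magnitude |∇z| = √(a² + b²) = √(1.31787 + 0.08737) = 1.18543.
True dip = arctan(1.18543) = 49.8°, dipping toward ESE (azimuth ≈ 104°).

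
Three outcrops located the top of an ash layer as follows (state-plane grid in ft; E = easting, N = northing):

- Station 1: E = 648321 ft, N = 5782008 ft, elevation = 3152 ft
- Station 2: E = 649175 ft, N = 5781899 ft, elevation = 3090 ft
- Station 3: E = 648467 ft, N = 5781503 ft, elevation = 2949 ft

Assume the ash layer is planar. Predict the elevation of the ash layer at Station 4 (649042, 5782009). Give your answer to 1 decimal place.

Two edge vectors: Station 1→Station 2 = (854, -109, -62), Station 1→Station 3 = (146, -505, -203).
Normal n = (Station 1→Station 2) × (Station 1→Station 3) = (-9183, 164310, -415356).
So ∂z/∂E = −n_x/n_z = −0.022108745 and ∂z/∂N = −n_y/n_z = 0.395588363.
Intercept c from Station 1: 3152 + 14333.56 − 2287295.08 = −2269809.51.
At (649042, 5782009): z = −14349.5 + 2287295.5 − 2269809.51 = 3136.5 ft.

3136.5 ft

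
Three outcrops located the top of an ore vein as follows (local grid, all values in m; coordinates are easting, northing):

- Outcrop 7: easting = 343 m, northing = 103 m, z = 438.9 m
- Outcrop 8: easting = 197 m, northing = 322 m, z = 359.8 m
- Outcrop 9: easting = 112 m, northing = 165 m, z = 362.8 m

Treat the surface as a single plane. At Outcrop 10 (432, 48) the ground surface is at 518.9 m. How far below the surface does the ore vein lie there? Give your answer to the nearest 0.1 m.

Two edge vectors: Outcrop 7→Outcrop 8 = (-146, 219, -79.1), Outcrop 7→Outcrop 9 = (-231, 62, -76.1).
Normal n = (Outcrop 7→Outcrop 8) × (Outcrop 7→Outcrop 9) = (-11761.7, 7161.5, 41537).
So ∂z/∂easting = −n_x/n_z = 0.28316 and ∂z/∂northing = −n_y/n_z = −0.17241.
Intercept c from Outcrop 7: 438.9 − 97.12 + 17.76 = 359.53.
At (432, 48): z_contact = 122.33 − 8.28 + 359.53 = 473.58 m.
Depth below ground = 518.9 − 473.58 = 45.3 m.

45.3 m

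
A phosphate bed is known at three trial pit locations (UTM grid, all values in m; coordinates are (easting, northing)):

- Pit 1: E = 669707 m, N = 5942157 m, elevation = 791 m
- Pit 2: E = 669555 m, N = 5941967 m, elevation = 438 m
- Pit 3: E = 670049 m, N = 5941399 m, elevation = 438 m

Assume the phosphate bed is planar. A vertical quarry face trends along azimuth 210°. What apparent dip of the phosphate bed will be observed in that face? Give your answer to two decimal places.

Two edge vectors: Pit 1→Pit 2 = (-152, -190, -353), Pit 1→Pit 3 = (342, -758, -353).
Normal n = (Pit 1→Pit 2) × (Pit 1→Pit 3) = (-200504, -174382, 180196).
So ∂z/∂E = −n_x/n_z = 1.11270 and ∂z/∂N = −n_y/n_z = 0.96774.
Unit vector along 210° is (sin 210°, cos 210°) = (-0.5000, -0.8660).
Slope in that direction = a·(-0.5000) + b·(-0.8660) = −1.39443.
Apparent dip = arctan|1.39443| = 54.35° (true dip is 55.9°, so apparent ≤ true as expected).

54.35°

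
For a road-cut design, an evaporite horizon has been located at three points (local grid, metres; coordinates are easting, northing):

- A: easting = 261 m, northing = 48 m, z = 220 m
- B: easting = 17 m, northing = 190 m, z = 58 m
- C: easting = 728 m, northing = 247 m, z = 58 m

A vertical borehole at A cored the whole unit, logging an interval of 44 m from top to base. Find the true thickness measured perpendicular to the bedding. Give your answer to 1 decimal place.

31.0 m

Two edge vectors: A→B = (-244, 142, -162), A→C = (467, 199, -162).
Normal n = (A→B) × (A→C) = (9234, -115182, -114870).
So ∂z/∂easting = −n_x/n_z = 0.08039 and ∂z/∂northing = −n_y/n_z = −1.00272.
|∇z| = √(a²+b²) = 1.00593, so dip δ = arctan(1.00593) = 45.17°.
True thickness = vertical thickness × cos δ = 44 × cos 45.17° = 31.0 m.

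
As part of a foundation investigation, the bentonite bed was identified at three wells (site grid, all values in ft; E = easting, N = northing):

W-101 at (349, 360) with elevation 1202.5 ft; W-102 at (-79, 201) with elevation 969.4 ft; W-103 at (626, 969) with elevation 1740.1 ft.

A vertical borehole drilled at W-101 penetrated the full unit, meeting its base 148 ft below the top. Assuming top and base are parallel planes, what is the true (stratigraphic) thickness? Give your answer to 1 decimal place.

Two edge vectors: W-101→W-102 = (-428, -159, -233.1), W-101→W-103 = (277, 609, 537.6).
Normal n = (W-101→W-102) × (W-101→W-103) = (56479.5, 165524.1, -216609).
So ∂z/∂E = −n_x/n_z = 0.26074 and ∂z/∂N = −n_y/n_z = 0.76416.
|∇z| = √(a²+b²) = 0.80742, so dip δ = arctan(0.80742) = 38.92°.
True thickness = vertical thickness × cos δ = 148 × cos 38.92° = 115.2 ft.

115.2 ft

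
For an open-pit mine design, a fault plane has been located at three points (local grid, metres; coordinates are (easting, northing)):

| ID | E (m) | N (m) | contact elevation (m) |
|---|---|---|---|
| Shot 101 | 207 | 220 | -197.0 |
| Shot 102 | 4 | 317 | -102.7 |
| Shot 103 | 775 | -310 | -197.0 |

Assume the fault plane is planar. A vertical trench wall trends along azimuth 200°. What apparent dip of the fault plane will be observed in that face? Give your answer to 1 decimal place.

52.1°

Two edge vectors: Shot 101→Shot 102 = (-203, 97, 94.3), Shot 101→Shot 103 = (568, -530, 0).
Normal n = (Shot 101→Shot 102) × (Shot 101→Shot 103) = (49979, 53562.4, 52494).
So ∂z/∂E = −n_x/n_z = −0.95209 and ∂z/∂N = −n_y/n_z = −1.02035.
Unit vector along 200° is (sin 200°, cos 200°) = (-0.3420, -0.9397).
Slope in that direction = a·(-0.3420) + b·(-0.9397) = 1.28445.
Apparent dip = arctan|1.28445| = 52.1° (true dip is 54.4°, so apparent ≤ true as expected).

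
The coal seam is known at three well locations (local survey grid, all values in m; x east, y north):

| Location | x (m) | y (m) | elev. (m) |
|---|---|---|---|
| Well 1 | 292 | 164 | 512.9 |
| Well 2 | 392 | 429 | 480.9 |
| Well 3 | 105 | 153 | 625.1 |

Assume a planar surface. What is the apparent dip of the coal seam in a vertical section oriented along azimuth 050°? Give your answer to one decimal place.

21.6°

Two edge vectors: Well 1→Well 2 = (100, 265, -32), Well 1→Well 3 = (-187, -11, 112.2).
Normal n = (Well 1→Well 2) × (Well 1→Well 3) = (29381, -5236, 48455).
So ∂z/∂x = −n_x/n_z = −0.60636 and ∂z/∂y = −n_y/n_z = 0.10806.
Unit vector along 050° is (sin 50°, cos 50°) = (0.7660, 0.6428).
Slope in that direction = a·(0.7660) + b·(0.6428) = −0.39504.
Apparent dip = arctan|0.39504| = 21.6° (true dip is 31.6°, so apparent ≤ true as expected).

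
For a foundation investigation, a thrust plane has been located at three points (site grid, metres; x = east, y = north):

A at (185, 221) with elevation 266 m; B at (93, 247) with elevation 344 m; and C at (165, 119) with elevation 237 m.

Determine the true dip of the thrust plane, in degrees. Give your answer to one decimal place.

Two edge vectors: A→B = (-92, 26, 78), A→C = (-20, -102, -29).
Normal n = (A→B) × (A→C) = (7202, -4228, 9904).
So ∂z/∂x = −n_x/n_z = −0.72718 and ∂z/∂y = −n_y/n_z = 0.42690.
Gradient magnitude |∇z| = √(a² + b²) = √(0.52879 + 0.18224) = 0.84323.
True dip = arctan(0.84323) = 40.1°, dipping toward ESE (azimuth ≈ 120°).

40.1°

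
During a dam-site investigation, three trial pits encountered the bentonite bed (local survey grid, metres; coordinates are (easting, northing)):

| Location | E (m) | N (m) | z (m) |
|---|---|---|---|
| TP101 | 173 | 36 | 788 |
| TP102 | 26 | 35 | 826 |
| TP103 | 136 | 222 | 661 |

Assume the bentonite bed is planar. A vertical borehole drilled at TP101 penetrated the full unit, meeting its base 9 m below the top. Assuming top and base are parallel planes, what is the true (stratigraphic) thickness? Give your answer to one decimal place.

Let the plane be z = a·E + b·N + c.
TP102−TP101: −147a − 1b = 38;  TP103−TP101: −37a + 186b = −127.
Solving gives a = −0.25352, b = −0.73323.
|∇z| = √(a²+b²) = 0.77582, so dip δ = arctan(0.77582) = 37.80°.
True thickness = vertical thickness × cos δ = 9 × cos 37.80° = 7.1 m.

7.1 m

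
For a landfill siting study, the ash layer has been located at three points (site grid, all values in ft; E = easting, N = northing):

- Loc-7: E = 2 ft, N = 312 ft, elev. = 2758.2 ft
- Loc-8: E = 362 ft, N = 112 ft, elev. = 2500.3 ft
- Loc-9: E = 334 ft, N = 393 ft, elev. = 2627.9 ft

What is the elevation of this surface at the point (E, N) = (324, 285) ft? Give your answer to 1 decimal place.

Two edge vectors: Loc-7→Loc-8 = (360, -200, -257.9), Loc-7→Loc-9 = (332, 81, -130.3).
Normal n = (Loc-7→Loc-8) × (Loc-7→Loc-9) = (46949.9, -38714.8, 95560).
So ∂z/∂E = −n_x/n_z = −0.49131 and ∂z/∂N = −n_y/n_z = 0.40514.
Intercept c from Loc-7: 2758.2 + 0.98 − 126.40 = 2632.78.
At (324, 285): z = −159.2 + 115.5 + 2632.78 = 2589.1 ft.

2589.1 ft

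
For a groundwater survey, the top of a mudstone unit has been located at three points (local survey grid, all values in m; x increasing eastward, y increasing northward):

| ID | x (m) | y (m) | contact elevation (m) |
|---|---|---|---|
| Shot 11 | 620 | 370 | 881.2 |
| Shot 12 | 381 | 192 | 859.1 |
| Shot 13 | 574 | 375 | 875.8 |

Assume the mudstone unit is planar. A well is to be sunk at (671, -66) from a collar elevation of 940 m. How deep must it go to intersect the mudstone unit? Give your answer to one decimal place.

40.2 m

Let the plane be z = a·x + b·y + c.
Shot 12−Shot 11: −239a − 178b = −22.1;  Shot 13−Shot 11: −46a + 5b = −5.4.
Solving gives a = 0.11422, b = −0.02920.
Then c = 881.2 − a·620 − b·370 = 821.19.
At (671, -66): z_contact = 76.64 + 1.93 + 821.19 = 899.76 m.
Depth below ground = 940 − 899.76 = 40.2 m.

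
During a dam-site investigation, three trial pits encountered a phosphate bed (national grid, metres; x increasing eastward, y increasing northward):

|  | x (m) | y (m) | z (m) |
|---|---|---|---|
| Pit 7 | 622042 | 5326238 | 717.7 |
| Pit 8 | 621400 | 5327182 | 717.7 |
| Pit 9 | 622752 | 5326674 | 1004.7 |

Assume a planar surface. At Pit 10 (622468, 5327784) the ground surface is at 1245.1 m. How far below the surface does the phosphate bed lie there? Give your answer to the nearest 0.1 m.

106.1 m

Two edge vectors: Pit 7→Pit 8 = (-642, 944, 0), Pit 7→Pit 9 = (710, 436, 287).
Normal n = (Pit 7→Pit 8) × (Pit 7→Pit 9) = (270928, 184254, -950152).
So ∂z/∂x = −n_x/n_z = 0.285141746 and ∂z/∂y = −n_y/n_z = 0.193920552.
Intercept c from Pit 7: 717.7 − 177370.14 − 1032867.01 = −1209519.45.
At (622468, 5327784): z_contact = 177491.61 + 1033166.81 − 1209519.45 = 1138.97 m.
Depth below ground = 1245.1 − 1138.97 = 106.1 m.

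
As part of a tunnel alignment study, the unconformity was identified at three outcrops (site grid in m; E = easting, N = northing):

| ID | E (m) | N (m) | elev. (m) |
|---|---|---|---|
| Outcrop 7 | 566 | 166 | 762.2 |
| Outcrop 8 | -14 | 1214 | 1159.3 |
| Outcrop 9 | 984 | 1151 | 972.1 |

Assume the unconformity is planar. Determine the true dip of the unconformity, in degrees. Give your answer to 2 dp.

Let the plane be z = a·E + b·N + c.
Outcrop 8−Outcrop 7: −580a + 1048b = 397.1;  Outcrop 9−Outcrop 7: 418a + 985b = 209.9.
Solving gives a = −0.16958, b = 0.28506.
Gradient magnitude |∇z| = √(a² + b²) = √(0.02876 + 0.08126) = 0.33169.
True dip = arctan(0.33169) = 18.35°, dipping toward SSE (azimuth ≈ 149°).

18.35°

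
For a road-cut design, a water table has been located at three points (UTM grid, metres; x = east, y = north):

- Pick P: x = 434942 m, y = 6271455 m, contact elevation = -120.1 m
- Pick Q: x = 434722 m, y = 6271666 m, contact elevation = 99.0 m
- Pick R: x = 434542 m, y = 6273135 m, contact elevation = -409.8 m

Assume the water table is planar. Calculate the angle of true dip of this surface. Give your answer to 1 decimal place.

Let the plane be z = a·x + b·y + c.
Pick Q−Pick P: −220a + 211b = 219.1;  Pick R−Pick P: −400a + 1680b = −289.7.
Solving gives a = −1.50496, b = −0.53076.
Gradient magnitude |∇z| = √(a² + b²) = √(2.26491 + 0.28171) = 1.59581.
True dip = arctan(1.59581) = 57.9°, dipping toward ENE (azimuth ≈ 071°).

57.9°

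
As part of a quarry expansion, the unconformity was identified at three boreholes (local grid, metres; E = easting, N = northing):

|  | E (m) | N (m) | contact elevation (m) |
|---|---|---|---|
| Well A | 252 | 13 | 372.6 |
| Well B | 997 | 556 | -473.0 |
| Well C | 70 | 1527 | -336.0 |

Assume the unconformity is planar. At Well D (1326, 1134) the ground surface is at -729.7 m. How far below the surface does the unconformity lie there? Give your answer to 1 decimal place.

304.7 m

Let the plane be z = a·E + b·N + c.
Well B−Well A: 745a + 543b = −845.6;  Well C−Well A: −182a + 1514b = −708.6.
Solving gives a = −0.729948, b = −0.555780.
Then c = 372.6 − a·252 − b·13 = 563.77.
At (1326, 1134): z_contact = −967.91 − 630.25 + 563.77 = -1034.39 m.
Depth below ground = -729.7 − (-1034.39) = 304.7 m.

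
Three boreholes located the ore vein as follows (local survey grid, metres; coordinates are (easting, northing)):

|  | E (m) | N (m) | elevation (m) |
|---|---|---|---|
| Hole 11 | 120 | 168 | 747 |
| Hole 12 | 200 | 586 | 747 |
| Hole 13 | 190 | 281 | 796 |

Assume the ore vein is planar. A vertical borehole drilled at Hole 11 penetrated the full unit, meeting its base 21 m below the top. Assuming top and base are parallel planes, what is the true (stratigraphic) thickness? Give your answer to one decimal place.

14.6 m

Two edge vectors: Hole 11→Hole 12 = (80, 418, 0), Hole 11→Hole 13 = (70, 113, 49).
Normal n = (Hole 11→Hole 12) × (Hole 11→Hole 13) = (20482, -3920, -20220).
So ∂z/∂E = −n_x/n_z = 1.01296 and ∂z/∂N = −n_y/n_z = −0.19387.
|∇z| = √(a²+b²) = 1.03134, so dip δ = arctan(1.03134) = 45.88°.
True thickness = vertical thickness × cos δ = 21 × cos 45.88° = 14.6 m.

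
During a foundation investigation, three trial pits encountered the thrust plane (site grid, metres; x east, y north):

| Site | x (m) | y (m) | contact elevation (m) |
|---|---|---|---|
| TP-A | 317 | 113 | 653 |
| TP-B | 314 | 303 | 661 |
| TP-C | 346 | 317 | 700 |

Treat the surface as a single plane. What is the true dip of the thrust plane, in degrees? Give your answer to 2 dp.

50.04°

Two edge vectors: TP-A→TP-B = (-3, 190, 8), TP-A→TP-C = (29, 204, 47).
Normal n = (TP-A→TP-B) × (TP-A→TP-C) = (7298, 373, -6122).
So ∂z/∂x = −n_x/n_z = 1.19209 and ∂z/∂y = −n_y/n_z = 0.06093.
Gradient magnitude |∇z| = √(a² + b²) = √(1.42109 + 0.00371) = 1.19365.
True dip = arctan(1.19365) = 50.04°, dipping toward W (azimuth ≈ 267°).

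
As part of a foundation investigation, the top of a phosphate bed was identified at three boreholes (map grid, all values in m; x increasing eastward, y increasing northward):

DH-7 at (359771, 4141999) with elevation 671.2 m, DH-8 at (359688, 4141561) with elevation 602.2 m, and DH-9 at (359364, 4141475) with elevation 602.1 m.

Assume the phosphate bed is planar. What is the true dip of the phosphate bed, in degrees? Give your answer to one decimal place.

Two edge vectors: DH-7→DH-8 = (-83, -438, -69), DH-7→DH-9 = (-407, -524, -69.1).
Normal n = (DH-7→DH-8) × (DH-7→DH-9) = (-5890.2, 22347.7, -134774).
So ∂z/∂x = −n_x/n_z = −0.04370 and ∂z/∂y = −n_y/n_z = 0.16582.
Gradient magnitude |∇z| = √(a² + b²) = √(0.00191 + 0.02749) = 0.17148.
True dip = arctan(0.17148) = 9.7°, dipping toward SSE (azimuth ≈ 165°).

9.7°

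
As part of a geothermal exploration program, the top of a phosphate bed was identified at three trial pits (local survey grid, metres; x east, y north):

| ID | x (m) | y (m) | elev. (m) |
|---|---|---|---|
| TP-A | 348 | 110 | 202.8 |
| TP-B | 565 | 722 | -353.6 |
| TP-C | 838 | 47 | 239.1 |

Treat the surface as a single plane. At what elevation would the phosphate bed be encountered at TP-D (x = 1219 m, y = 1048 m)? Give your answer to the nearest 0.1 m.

Let the plane be z = a·x + b·y + c.
TP-B−TP-A: 217a + 612b = −556.4;  TP-C−TP-A: 490a − 63b = 36.3.
Solving gives a = −0.040943, b = −0.894633.
Then c = 202.8 − a·348 − b·110 = 315.46.
At (1219, 1048): z = −49.9 − 937.6 + 315.46 = -672.0 m.

-672.0 m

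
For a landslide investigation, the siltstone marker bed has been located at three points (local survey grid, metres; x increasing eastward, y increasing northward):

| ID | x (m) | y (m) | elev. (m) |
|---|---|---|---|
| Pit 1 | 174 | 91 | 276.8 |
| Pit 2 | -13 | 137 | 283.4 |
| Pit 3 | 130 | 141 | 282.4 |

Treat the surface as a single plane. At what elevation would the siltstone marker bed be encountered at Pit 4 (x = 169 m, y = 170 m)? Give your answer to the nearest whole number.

285 m

Let the plane be z = a·x + b·y + c.
Pit 2−Pit 1: −187a + 46b = 6.6;  Pit 3−Pit 1: −44a + 50b = 5.6.
Solving gives a = −0.00988, b = 0.10330.
Then c = 276.8 − a·174 − b·91 = 269.12.
At (169, 170): z = −1.7 + 17.6 + 269.12 = 285.0 m.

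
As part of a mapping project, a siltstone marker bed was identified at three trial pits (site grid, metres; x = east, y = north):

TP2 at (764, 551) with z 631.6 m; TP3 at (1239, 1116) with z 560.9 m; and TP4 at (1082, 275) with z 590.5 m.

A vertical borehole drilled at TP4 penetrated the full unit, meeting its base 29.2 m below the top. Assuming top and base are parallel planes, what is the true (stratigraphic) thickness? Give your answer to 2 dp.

Let the plane be z = a·x + b·y + c.
TP3−TP2: 475a + 565b = −70.7;  TP4−TP2: 318a − 276b = −41.1.
Solving gives a = −0.13751, b = −0.00953.
|∇z| = √(a²+b²) = 0.13784, so dip δ = arctan(0.13784) = 7.85°.
True thickness = vertical thickness × cos δ = 29.2 × cos 7.85° = 28.93 m.

28.93 m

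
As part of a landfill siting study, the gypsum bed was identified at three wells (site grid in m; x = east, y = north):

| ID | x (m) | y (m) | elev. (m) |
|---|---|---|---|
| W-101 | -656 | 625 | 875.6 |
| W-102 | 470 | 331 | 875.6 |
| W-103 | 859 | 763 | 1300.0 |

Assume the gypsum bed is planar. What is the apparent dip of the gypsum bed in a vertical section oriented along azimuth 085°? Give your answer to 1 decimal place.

15.4°

Let the plane be z = a·x + b·y + c.
W-102−W-101: 1126a − 294b = 0;  W-103−W-101: 1515a + 138b = 424.4.
Solving gives a = 0.20768, b = 0.79540.
Unit vector along 085° is (sin 85°, cos 85°) = (0.9962, 0.0872).
Slope in that direction = a·(0.9962) + b·(0.0872) = 0.27621.
Apparent dip = arctan|0.27621| = 15.4° (true dip is 39.4°, so apparent ≤ true as expected).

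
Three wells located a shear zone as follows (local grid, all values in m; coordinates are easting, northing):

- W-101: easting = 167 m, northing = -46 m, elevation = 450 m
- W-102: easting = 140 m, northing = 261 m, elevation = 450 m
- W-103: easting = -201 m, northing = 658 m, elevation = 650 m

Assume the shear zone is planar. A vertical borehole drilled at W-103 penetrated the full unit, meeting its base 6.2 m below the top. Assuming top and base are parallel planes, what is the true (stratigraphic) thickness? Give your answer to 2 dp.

Let the plane be z = a·easting + b·northing + c.
W-102−W-101: −27a + 307b = 0;  W-103−W-101: −368a + 704b = 200.
Solving gives a = −0.65341, b = −0.05747.
|∇z| = √(a²+b²) = 0.65594, so dip δ = arctan(0.65594) = 33.26°.
True thickness = vertical thickness × cos δ = 6.2 × cos 33.26° = 5.18 m.

5.18 m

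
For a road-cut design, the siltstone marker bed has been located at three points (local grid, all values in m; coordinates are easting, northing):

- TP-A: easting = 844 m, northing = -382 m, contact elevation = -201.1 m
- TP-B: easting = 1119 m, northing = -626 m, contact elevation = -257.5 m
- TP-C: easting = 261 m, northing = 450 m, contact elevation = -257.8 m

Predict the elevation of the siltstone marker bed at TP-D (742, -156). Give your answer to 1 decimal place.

-256.1 m

Two edge vectors: TP-A→TP-B = (275, -244, -56.4), TP-A→TP-C = (-583, 832, -56.7).
Normal n = (TP-A→TP-B) × (TP-A→TP-C) = (60759.6, 48473.7, 86548).
So ∂z/∂easting = −n_x/n_z = −0.702034 and ∂z/∂northing = −n_y/n_z = −0.560079.
Intercept c from TP-A: -201.1 + 592.52 − 213.95 = 177.47.
At (742, -156): z = −520.9 + 87.4 + 177.47 = -256.1 m.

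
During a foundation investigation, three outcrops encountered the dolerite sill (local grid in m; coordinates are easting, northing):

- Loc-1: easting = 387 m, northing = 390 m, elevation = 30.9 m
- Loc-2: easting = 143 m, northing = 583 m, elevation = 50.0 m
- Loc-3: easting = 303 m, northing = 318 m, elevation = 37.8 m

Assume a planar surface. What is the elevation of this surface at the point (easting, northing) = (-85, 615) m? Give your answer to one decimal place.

68.2 m

Two edge vectors: Loc-1→Loc-2 = (-244, 193, 19.1), Loc-1→Loc-3 = (-84, -72, 6.9).
Normal n = (Loc-1→Loc-2) × (Loc-1→Loc-3) = (2706.9, 79.2, 33780).
So ∂z/∂easting = −n_x/n_z = −0.08013 and ∂z/∂northing = −n_y/n_z = −0.00234.
Intercept c from Loc-1: 30.9 + 31.01 + 0.91 = 62.83.
At (-85, 615): z = 6.8 − 1.4 + 62.83 = 68.2 m.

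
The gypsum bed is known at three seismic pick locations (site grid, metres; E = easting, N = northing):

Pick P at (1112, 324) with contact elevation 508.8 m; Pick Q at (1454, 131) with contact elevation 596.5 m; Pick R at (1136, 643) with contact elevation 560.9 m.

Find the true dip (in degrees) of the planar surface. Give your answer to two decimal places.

Let the plane be z = a·E + b·N + c.
Pick Q−Pick P: 342a − 193b = 87.7;  Pick R−Pick P: 24a + 319b = 52.1.
Solving gives a = 0.33440, b = 0.13816.
Gradient magnitude |∇z| = √(a² + b²) = √(0.11183 + 0.01909) = 0.36182.
True dip = arctan(0.36182) = 19.89°, dipping toward WSW (azimuth ≈ 248°).

19.89°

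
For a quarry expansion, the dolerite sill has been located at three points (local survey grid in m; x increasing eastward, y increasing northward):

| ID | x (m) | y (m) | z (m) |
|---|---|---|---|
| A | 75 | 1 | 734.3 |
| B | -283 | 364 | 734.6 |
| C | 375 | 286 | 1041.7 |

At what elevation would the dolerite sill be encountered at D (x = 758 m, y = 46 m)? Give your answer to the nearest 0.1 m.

1118.8 m

Two edge vectors: A→B = (-358, 363, 0.3), A→C = (300, 285, 307.4).
Normal n = (A→B) × (A→C) = (111500.7, 110139.2, -210930).
So ∂z/∂x = −n_x/n_z = 0.52861 and ∂z/∂y = −n_y/n_z = 0.52216.
Intercept c from A: 734.3 − 39.65 − 0.52 = 694.13.
At (758, 46): z = 400.7 + 24.0 + 694.13 = 1118.8 m.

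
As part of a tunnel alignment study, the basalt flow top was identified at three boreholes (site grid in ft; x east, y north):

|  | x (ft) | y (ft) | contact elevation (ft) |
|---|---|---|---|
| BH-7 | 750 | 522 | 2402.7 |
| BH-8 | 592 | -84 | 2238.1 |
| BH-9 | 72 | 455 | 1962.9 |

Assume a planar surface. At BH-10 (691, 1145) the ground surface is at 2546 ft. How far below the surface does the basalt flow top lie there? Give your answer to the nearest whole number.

Let the plane be z = a·x + b·y + c.
BH-8−BH-7: −158a − 606b = −164.6;  BH-9−BH-7: −678a − 67b = −439.8.
Solving gives a = 0.63828, b = 0.10520.
Then c = 2402.7 − a·750 − b·522 = 1869.08.
At (691, 1145): z_contact = 441.0 + 120.5 + 1869.08 = 2430.6 ft.
Depth below ground = 2546 − 2430.6 = 115 ft.

115 ft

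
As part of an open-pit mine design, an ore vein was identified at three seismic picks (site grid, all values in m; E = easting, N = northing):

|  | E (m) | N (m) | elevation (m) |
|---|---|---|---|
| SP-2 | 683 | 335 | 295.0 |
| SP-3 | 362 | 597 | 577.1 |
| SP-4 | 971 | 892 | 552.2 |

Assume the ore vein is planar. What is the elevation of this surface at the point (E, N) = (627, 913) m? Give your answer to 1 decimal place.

Let the plane be z = a·E + b·N + c.
SP-3−SP-2: −321a + 262b = 282.1;  SP-4−SP-2: 288a + 557b = 257.2.
Solving gives a = −0.35297, b = 0.64426.
Then c = 295 − a·683 − b·335 = 320.25.
At (627, 913): z = −221.3 + 588.2 + 320.25 = 687.2 m.

687.2 m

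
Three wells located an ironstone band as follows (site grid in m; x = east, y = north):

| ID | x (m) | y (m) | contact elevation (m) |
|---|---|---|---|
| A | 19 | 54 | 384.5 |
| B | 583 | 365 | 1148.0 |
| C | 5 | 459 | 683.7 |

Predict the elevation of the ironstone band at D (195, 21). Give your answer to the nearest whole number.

523 m

Let the plane be z = a·x + b·y + c.
B−A: 564a + 311b = 763.5;  C−A: −14a + 405b = 299.2.
Solving gives a = 0.92865, b = 0.77087.
Then c = 384.5 − a·19 − b·54 = 325.23.
At (195, 21): z = 181.1 + 16.2 + 325.23 = 522.5 m.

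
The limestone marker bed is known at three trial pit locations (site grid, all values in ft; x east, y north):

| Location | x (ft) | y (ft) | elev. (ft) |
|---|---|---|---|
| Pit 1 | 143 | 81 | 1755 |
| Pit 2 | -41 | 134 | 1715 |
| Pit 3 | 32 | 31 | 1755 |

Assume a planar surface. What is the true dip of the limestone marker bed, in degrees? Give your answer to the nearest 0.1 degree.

17.9°

Two edge vectors: Pit 1→Pit 2 = (-184, 53, -40), Pit 1→Pit 3 = (-111, -50, 0).
Normal n = (Pit 1→Pit 2) × (Pit 1→Pit 3) = (-2000, 4440, 15083).
So ∂z/∂x = −n_x/n_z = 0.13260 and ∂z/∂y = −n_y/n_z = −0.29437.
Gradient magnitude |∇z| = √(a² + b²) = √(0.01758 + 0.08665) = 0.32286.
True dip = arctan(0.32286) = 17.9°, dipping toward NNW (azimuth ≈ 336°).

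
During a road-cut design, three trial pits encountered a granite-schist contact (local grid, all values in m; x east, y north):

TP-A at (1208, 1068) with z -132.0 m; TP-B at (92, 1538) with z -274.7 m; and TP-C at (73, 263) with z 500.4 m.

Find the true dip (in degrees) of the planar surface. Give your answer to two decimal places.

31.77°

Let the plane be z = a·x + b·y + c.
TP-B−TP-A: −1116a + 470b = −142.7;  TP-C−TP-A: −1135a − 805b = 632.4.
Solving gives a = −0.12736, b = −0.60602.
Gradient magnitude |∇z| = √(a² + b²) = √(0.01622 + 0.36726) = 0.61926.
True dip = arctan(0.61926) = 31.77°, dipping toward NNE (azimuth ≈ 012°).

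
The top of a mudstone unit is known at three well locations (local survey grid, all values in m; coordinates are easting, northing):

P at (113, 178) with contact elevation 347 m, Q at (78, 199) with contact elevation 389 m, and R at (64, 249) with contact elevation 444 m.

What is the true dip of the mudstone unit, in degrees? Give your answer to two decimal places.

Let the plane be z = a·easting + b·northing + c.
Q−P: −35a + 21b = 42;  R−P: −49a + 71b = 97.
Solving gives a = −0.64904, b = 0.91827.
Gradient magnitude |∇z| = √(a² + b²) = √(0.42125 + 0.84322) = 1.12449.
True dip = arctan(1.12449) = 48.35°, dipping toward SE (azimuth ≈ 145°).

48.35°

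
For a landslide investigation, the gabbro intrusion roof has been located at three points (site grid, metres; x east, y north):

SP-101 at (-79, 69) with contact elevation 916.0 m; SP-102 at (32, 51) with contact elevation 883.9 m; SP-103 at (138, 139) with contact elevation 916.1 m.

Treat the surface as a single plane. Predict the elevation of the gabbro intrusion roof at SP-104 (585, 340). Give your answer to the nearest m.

Two edge vectors: SP-101→SP-102 = (111, -18, -32.1), SP-101→SP-103 = (217, 70, 0.1).
Normal n = (SP-101→SP-102) × (SP-101→SP-103) = (2245.2, -6976.8, 11676).
So ∂z/∂x = −n_x/n_z = −0.19229 and ∂z/∂y = −n_y/n_z = 0.59753.
Intercept c from SP-101: 916 − 15.19 − 41.23 = 859.58.
At (585, 340): z = −112.5 + 203.2 + 859.58 = 950.2 m.

950 m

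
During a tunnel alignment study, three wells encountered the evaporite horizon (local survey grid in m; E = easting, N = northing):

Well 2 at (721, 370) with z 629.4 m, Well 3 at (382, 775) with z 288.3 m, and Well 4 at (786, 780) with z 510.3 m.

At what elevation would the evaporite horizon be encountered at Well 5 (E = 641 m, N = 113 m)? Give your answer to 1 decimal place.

Two edge vectors: Well 2→Well 3 = (-339, 405, -341.1), Well 2→Well 4 = (65, 410, -119.1).
Normal n = (Well 2→Well 3) × (Well 2→Well 4) = (91615.5, -62546.4, -165315).
So ∂z/∂E = −n_x/n_z = 0.55419 and ∂z/∂N = −n_y/n_z = −0.37835.
Intercept c from Well 2: 629.4 − 399.57 + 139.99 = 369.82.
At (641, 113): z = 355.2 − 42.8 + 369.82 = 682.3 m.

682.3 m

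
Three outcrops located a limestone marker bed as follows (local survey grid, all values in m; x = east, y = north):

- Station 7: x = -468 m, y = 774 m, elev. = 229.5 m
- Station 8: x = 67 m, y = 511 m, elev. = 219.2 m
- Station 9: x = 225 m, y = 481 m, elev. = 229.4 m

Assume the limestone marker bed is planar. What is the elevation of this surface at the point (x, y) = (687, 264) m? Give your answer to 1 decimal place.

Let the plane be z = a·x + b·y + c.
Station 8−Station 7: 535a − 263b = −10.3;  Station 9−Station 7: 693a − 293b = −0.1.
Solving gives a = 0.11730, b = 0.27778.
Then c = 229.5 − a·-468 − b·774 = 69.40.
At (687, 264): z = 80.6 + 73.3 + 69.40 = 223.3 m.

223.3 m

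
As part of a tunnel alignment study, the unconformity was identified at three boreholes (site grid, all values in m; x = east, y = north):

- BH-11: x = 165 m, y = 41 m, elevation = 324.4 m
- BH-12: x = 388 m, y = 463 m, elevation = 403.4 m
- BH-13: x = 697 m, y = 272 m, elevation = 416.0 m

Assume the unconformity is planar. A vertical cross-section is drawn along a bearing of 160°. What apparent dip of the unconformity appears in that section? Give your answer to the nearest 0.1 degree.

4.4°

Let the plane be z = a·x + b·y + c.
BH-12−BH-11: 223a + 422b = 79;  BH-13−BH-11: 532a + 231b = 91.6.
Solving gives a = 0.11796, b = 0.12487.
Unit vector along 160° is (sin 160°, cos 160°) = (0.3420, -0.9397).
Slope in that direction = a·(0.3420) + b·(-0.9397) = −0.07699.
Apparent dip = arctan|0.07699| = 4.4° (true dip is 9.7°, so apparent ≤ true as expected).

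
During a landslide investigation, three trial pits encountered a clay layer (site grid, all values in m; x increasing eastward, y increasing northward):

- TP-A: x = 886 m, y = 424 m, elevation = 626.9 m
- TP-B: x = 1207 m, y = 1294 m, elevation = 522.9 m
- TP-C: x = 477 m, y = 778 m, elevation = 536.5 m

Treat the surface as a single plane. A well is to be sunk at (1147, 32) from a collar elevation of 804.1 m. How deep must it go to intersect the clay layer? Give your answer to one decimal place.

Two edge vectors: TP-A→TP-B = (321, 870, -104), TP-A→TP-C = (-409, 354, -90.4).
Normal n = (TP-A→TP-B) × (TP-A→TP-C) = (-41832, 71554.4, 469464).
So ∂z/∂x = −n_x/n_z = 0.089106 and ∂z/∂y = −n_y/n_z = −0.152417.
Intercept c from TP-A: 626.9 − 78.95 + 64.62 = 612.58.
At (1147, 32): z_contact = 102.20 − 4.88 + 612.58 = 709.90 m.
Depth below ground = 804.1 − 709.90 = 94.2 m.

94.2 m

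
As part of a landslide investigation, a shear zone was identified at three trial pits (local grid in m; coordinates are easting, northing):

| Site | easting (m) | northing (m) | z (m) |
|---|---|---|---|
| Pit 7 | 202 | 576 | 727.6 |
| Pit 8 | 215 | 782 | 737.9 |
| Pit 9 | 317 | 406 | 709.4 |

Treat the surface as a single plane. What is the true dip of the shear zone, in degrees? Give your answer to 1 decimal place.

Let the plane be z = a·easting + b·northing + c.
Pit 8−Pit 7: 13a + 206b = 10.3;  Pit 9−Pit 7: 115a − 170b = −18.2.
Solving gives a = −0.07715, b = 0.05487.
Gradient magnitude |∇z| = √(a² + b²) = √(0.00595 + 0.00301) = 0.09467.
True dip = arctan(0.09467) = 5.4°, dipping toward SE (azimuth ≈ 125°).

5.4°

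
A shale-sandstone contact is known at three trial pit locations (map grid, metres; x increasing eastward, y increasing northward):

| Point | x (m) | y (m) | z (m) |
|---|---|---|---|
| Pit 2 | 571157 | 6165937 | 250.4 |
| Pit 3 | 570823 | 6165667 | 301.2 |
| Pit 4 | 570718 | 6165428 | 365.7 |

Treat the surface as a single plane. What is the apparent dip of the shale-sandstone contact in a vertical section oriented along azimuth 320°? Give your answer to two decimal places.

17.07°

Let the plane be z = a·x + b·y + c.
Pit 3−Pit 2: −334a − 270b = 50.8;  Pit 4−Pit 2: −439a − 509b = 115.3.
Solving gives a = 0.10245, b = −0.31488.
Unit vector along 320° is (sin 320°, cos 320°) = (-0.6428, 0.7660).
Slope in that direction = a·(-0.6428) + b·(0.7660) = −0.30707.
Apparent dip = arctan|0.30707| = 17.07° (true dip is 18.3°, so apparent ≤ true as expected).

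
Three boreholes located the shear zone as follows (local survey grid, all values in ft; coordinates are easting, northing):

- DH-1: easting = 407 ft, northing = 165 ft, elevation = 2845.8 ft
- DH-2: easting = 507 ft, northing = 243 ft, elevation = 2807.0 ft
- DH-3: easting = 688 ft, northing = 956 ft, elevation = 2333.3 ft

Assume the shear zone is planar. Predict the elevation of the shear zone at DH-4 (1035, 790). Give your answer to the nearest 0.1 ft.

2506.8 ft

Two edge vectors: DH-1→DH-2 = (100, 78, -38.8), DH-1→DH-3 = (281, 791, -512.5).
Normal n = (DH-1→DH-2) × (DH-1→DH-3) = (-9284.2, 40347.2, 57182).
So ∂z/∂easting = −n_x/n_z = 0.162362 and ∂z/∂northing = −n_y/n_z = −0.705593.
Intercept c from DH-1: 2845.8 − 66.08 + 116.42 = 2896.14.
At (1035, 790): z = 168.0 − 557.4 + 2896.14 = 2506.8 ft.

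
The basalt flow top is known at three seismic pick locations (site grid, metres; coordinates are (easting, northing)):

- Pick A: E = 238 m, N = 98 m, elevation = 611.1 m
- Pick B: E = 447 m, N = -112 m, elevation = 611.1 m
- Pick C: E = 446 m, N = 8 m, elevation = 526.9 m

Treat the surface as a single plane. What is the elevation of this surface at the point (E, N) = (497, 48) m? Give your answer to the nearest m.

Let the plane be z = a·E + b·N + c.
Pick B−Pick A: 209a − 210b = 0;  Pick C−Pick A: 208a − 90b = −84.2.
Solving gives a = −0.71098, b = −0.70759.
Then c = 611.1 − a·238 − b·98 = 849.66.
At (497, 48): z = −353.4 − 34.0 + 849.66 = 462.3 m.

462 m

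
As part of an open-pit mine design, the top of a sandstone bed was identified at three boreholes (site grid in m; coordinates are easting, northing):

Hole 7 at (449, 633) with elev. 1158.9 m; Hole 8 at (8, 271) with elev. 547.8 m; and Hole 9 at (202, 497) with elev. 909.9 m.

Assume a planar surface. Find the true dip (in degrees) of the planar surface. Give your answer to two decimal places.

54.80°

Two edge vectors: Hole 7→Hole 8 = (-441, -362, -611.1), Hole 7→Hole 9 = (-247, -136, -249).
Normal n = (Hole 7→Hole 8) × (Hole 7→Hole 9) = (7028.4, 41132.7, -29438).
So ∂z/∂easting = −n_x/n_z = 0.23875 and ∂z/∂northing = −n_y/n_z = 1.39727.
Gradient magnitude |∇z| = √(a² + b²) = √(0.05700 + 1.95235) = 1.41752.
True dip = arctan(1.41752) = 54.80°, dipping toward S (azimuth ≈ 190°).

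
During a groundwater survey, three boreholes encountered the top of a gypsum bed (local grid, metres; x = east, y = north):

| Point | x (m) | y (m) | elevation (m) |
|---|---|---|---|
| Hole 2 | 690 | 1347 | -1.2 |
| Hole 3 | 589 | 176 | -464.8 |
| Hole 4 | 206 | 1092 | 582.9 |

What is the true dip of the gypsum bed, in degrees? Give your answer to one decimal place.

Let the plane be z = a·x + b·y + c.
Hole 3−Hole 2: −101a − 1171b = −463.6;  Hole 4−Hole 2: −484a − 255b = 584.1.
Solving gives a = −1.48278, b = 0.52379.
Gradient magnitude |∇z| = √(a² + b²) = √(2.19865 + 0.27436) = 1.57258.
True dip = arctan(1.57258) = 57.5°, dipping toward ESE (azimuth ≈ 109°).

57.5°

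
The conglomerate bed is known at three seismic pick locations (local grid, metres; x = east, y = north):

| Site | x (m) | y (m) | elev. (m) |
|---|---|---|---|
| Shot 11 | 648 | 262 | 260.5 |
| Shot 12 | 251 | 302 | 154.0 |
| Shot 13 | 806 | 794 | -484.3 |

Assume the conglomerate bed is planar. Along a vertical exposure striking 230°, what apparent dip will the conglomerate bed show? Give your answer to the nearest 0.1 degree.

Two edge vectors: Shot 11→Shot 12 = (-397, 40, -106.5), Shot 11→Shot 13 = (158, 532, -744.8).
Normal n = (Shot 11→Shot 12) × (Shot 11→Shot 13) = (26866, -312512.6, -217524).
So ∂z/∂x = −n_x/n_z = 0.12351 and ∂z/∂y = −n_y/n_z = −1.43668.
Unit vector along 230° is (sin 230°, cos 230°) = (-0.7660, -0.6428).
Slope in that direction = a·(-0.7660) + b·(-0.6428) = 0.82887.
Apparent dip = arctan|0.82887| = 39.7° (true dip is 55.3°, so apparent ≤ true as expected).

39.7°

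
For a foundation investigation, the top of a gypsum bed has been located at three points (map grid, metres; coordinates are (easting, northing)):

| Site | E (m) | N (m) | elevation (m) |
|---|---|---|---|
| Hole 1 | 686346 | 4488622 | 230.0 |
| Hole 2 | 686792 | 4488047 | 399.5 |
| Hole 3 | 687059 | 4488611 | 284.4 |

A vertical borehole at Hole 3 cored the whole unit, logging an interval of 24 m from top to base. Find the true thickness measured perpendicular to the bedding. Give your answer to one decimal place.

Two edge vectors: Hole 1→Hole 2 = (446, -575, 169.5), Hole 1→Hole 3 = (713, -11, 54.4).
Normal n = (Hole 1→Hole 2) × (Hole 1→Hole 3) = (-29415.5, 96591.1, 405069).
So ∂z/∂E = −n_x/n_z = 0.07262 and ∂z/∂N = −n_y/n_z = −0.23846.
|∇z| = √(a²+b²) = 0.24927, so dip δ = arctan(0.24927) = 14.00°.
True thickness = vertical thickness × cos δ = 24 × cos 14.00° = 23.3 m.

23.3 m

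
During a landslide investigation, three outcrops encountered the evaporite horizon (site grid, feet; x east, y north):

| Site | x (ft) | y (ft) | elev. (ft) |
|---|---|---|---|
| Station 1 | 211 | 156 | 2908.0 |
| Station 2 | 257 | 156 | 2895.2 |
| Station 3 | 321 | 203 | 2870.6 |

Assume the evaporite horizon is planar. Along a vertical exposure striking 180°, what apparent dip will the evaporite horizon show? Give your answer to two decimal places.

8.22°

Let the plane be z = a·x + b·y + c.
Station 2−Station 1: 46a + 0b = −12.8;  Station 3−Station 1: 110a + 47b = −37.4.
Solving gives a = −0.27826, b = −0.14450.
Unit vector along 180° is (sin 180°, cos 180°) = (0.0000, -1.0000).
Slope in that direction = a·(0.0000) + b·(-1.0000) = 0.14450.
Apparent dip = arctan|0.14450| = 8.22° (true dip is 17.4°, so apparent ≤ true as expected).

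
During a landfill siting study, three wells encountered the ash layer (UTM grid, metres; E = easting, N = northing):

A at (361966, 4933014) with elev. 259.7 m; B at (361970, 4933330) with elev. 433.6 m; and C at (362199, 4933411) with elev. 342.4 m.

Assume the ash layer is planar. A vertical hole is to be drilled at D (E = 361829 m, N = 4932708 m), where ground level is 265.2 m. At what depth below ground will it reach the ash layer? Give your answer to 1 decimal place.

94.6 m

Two edge vectors: A→B = (4, 316, 173.9), A→C = (233, 397, 82.7).
Normal n = (A→B) × (A→C) = (-42905.1, 40187.9, -72040).
So ∂z/∂E = −n_x/n_z = −0.595573293 and ∂z/∂N = −n_y/n_z = 0.557855358.
Intercept c from A: 259.7 + 215577.28 − 2751908.29 = −2536071.31.
At (361829, 4932708): z_contact = −215495.69 + 2751737.59 − 2536071.31 = 170.59 m.
Depth below ground = 265.2 − 170.59 = 94.6 m.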